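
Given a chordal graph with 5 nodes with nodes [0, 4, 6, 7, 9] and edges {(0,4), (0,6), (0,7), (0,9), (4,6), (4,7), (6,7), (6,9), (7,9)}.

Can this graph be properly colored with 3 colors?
The clique on vertices [0, 6, 7, 9] has size 4 > 3, so it alone needs 4 colors.

No, G is not 3-colorable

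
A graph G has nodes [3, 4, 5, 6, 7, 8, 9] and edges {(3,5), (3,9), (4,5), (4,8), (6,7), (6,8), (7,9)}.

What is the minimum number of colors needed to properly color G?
χ(G) = 3

Clique number ω(G) = 2 (lower bound: χ ≥ ω).
Odd cycle [7, 9, 3, 5, 4, 8, 6] needs 3 colors (χ ≥ 3).
The coloring below uses 3 colors, so χ(G) = 3.
A valid 3-coloring: color 1: [3, 7, 8]; color 2: [5, 6, 9]; color 3: [4].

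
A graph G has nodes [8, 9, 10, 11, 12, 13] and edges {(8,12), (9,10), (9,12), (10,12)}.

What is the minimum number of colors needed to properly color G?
Clique number ω(G) = 3 (lower bound: χ ≥ ω).
The clique on [9, 10, 12] has size 3, forcing χ ≥ 3, and the coloring below uses 3 colors, so χ(G) = 3.
A valid 3-coloring: color 1: [11, 12, 13]; color 2: [8, 9]; color 3: [10].

χ(G) = 3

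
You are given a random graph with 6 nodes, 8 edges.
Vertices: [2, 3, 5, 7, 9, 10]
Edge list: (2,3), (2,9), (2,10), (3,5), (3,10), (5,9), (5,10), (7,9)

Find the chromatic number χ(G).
χ(G) = 3

Clique number ω(G) = 3 (lower bound: χ ≥ ω).
The clique on [2, 3, 10] has size 3, forcing χ ≥ 3, and the coloring below uses 3 colors, so χ(G) = 3.
A valid 3-coloring: color 1: [2, 5, 7]; color 2: [3, 9]; color 3: [10].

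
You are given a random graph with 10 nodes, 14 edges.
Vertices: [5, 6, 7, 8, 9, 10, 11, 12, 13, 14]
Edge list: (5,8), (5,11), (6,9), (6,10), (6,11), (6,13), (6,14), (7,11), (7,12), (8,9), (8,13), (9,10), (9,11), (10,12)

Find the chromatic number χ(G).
χ(G) = 3

Clique number ω(G) = 3 (lower bound: χ ≥ ω).
The clique on [6, 9, 10] has size 3, forcing χ ≥ 3, and the coloring below uses 3 colors, so χ(G) = 3.
A valid 3-coloring: color 1: [6, 8, 12]; color 2: [5, 7, 9, 13, 14]; color 3: [10, 11].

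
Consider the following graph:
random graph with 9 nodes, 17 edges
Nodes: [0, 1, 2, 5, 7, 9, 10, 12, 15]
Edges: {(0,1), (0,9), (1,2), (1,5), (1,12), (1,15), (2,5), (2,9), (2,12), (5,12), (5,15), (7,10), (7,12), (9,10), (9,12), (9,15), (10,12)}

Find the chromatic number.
Clique number ω(G) = 4 (lower bound: χ ≥ ω).
The clique on [1, 2, 5, 12] has size 4, forcing χ ≥ 4, and the coloring below uses 4 colors, so χ(G) = 4.
A valid 4-coloring: color 1: [0, 12, 15]; color 2: [1, 7, 9]; color 3: [2, 10]; color 4: [5].

χ(G) = 4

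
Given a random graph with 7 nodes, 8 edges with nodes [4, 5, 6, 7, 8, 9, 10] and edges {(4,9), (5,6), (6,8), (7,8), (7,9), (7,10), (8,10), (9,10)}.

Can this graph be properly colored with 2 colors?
The clique on vertices [7, 8, 10] has size 3 > 2, so it alone needs 3 colors.

No, G is not 2-colorable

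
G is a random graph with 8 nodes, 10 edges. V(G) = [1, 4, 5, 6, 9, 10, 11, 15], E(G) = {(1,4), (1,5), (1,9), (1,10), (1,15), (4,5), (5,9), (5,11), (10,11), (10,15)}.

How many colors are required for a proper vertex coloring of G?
Clique number ω(G) = 3 (lower bound: χ ≥ ω).
The clique on [1, 10, 15] has size 3, forcing χ ≥ 3, and the coloring below uses 3 colors, so χ(G) = 3.
A valid 3-coloring: color 1: [1, 6, 11]; color 2: [5, 10]; color 3: [4, 9, 15].

χ(G) = 3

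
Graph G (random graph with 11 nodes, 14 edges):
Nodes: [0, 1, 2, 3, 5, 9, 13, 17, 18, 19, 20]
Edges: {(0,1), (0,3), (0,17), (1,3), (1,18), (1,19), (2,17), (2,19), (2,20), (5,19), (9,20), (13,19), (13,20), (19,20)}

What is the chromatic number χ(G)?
χ(G) = 3

Clique number ω(G) = 3 (lower bound: χ ≥ ω).
The clique on [0, 1, 3] has size 3, forcing χ ≥ 3, and the coloring below uses 3 colors, so χ(G) = 3.
A valid 3-coloring: color 1: [0, 9, 18, 19]; color 2: [1, 5, 17, 20]; color 3: [2, 3, 13].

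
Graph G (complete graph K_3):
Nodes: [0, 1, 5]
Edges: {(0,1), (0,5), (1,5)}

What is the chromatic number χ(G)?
Clique number ω(G) = 3 (lower bound: χ ≥ ω).
The clique on [0, 1, 5] has size 3, forcing χ ≥ 3, and the coloring below uses 3 colors, so χ(G) = 3.
A valid 3-coloring: color 1: [5]; color 2: [1]; color 3: [0].

χ(G) = 3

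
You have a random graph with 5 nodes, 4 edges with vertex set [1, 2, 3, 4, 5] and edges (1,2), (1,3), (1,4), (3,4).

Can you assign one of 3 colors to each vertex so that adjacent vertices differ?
A valid 3-coloring: color 1: [1, 5]; color 2: [2, 4]; color 3: [3].
(χ(G) = 3 ≤ 3.)

Yes, G is 3-colorable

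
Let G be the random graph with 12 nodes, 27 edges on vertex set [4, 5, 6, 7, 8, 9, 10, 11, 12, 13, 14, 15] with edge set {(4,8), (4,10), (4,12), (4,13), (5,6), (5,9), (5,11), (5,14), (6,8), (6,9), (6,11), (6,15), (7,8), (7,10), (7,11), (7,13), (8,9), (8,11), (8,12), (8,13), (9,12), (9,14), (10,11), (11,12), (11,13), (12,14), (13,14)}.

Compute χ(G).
Clique number ω(G) = 4 (lower bound: χ ≥ ω).
The clique on [7, 8, 11, 13] has size 4, forcing χ ≥ 4, and the coloring below uses 4 colors, so χ(G) = 4.
A valid 4-coloring: color 1: [5, 8, 10, 15]; color 2: [4, 9, 11]; color 3: [6, 12, 13]; color 4: [7, 14].

χ(G) = 4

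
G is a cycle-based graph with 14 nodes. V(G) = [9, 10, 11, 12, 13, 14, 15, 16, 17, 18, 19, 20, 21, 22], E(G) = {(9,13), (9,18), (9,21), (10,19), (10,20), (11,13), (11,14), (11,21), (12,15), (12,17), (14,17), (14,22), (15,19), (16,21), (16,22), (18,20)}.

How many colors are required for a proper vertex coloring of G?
χ(G) = 3

Clique number ω(G) = 2 (lower bound: χ ≥ ω).
Odd cycle [21, 16, 22, 14, 11] needs 3 colors (χ ≥ 3).
The coloring below uses 3 colors, so χ(G) = 3.
A valid 3-coloring: color 1: [9, 11, 15, 16, 17, 20]; color 2: [12, 13, 14, 18, 19, 21]; color 3: [10, 22].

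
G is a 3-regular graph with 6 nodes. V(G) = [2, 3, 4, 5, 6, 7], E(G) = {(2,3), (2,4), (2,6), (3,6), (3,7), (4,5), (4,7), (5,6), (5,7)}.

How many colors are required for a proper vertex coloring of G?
χ(G) = 3

Clique number ω(G) = 3 (lower bound: χ ≥ ω).
The clique on [2, 3, 6] has size 3, forcing χ ≥ 3, and the coloring below uses 3 colors, so χ(G) = 3.
A valid 3-coloring: color 1: [2, 5]; color 2: [3, 4]; color 3: [6, 7].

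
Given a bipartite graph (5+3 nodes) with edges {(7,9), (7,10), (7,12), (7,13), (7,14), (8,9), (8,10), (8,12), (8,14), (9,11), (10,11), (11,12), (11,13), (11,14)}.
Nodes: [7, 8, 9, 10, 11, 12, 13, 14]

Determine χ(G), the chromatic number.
Clique number ω(G) = 2 (lower bound: χ ≥ ω).
The graph is bipartite (no odd cycle), so 2 colors suffice: χ(G) = 2.
A valid 2-coloring: color 1: [7, 8, 11]; color 2: [9, 10, 12, 13, 14].

χ(G) = 2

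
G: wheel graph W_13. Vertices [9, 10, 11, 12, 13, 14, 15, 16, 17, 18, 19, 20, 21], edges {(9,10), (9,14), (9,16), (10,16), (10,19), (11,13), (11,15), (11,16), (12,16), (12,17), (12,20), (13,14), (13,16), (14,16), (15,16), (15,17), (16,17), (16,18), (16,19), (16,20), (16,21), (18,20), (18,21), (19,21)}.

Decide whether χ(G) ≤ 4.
Yes, G is 4-colorable

A valid 4-coloring: color 1: [16]; color 2: [10, 11, 14, 17, 20, 21]; color 3: [9, 12, 13, 15, 18, 19].
(χ(G) = 3 ≤ 4.)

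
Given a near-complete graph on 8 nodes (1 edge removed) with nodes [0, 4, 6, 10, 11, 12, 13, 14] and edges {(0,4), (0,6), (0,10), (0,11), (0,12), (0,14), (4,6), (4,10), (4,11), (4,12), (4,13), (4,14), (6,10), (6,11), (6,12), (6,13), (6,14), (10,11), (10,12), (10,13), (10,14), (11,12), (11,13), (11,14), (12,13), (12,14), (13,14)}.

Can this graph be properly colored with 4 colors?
The clique on vertices [0, 4, 6, 10, 11, 12, 14] has size 7 > 4, so it alone needs 7 colors.

No, G is not 4-colorable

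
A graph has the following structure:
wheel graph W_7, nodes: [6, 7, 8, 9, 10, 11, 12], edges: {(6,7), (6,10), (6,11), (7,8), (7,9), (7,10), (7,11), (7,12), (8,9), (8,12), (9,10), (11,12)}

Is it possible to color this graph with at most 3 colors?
Yes, G is 3-colorable

A valid 3-coloring: color 1: [7]; color 2: [6, 9, 12]; color 3: [8, 10, 11].
(χ(G) = 3 ≤ 3.)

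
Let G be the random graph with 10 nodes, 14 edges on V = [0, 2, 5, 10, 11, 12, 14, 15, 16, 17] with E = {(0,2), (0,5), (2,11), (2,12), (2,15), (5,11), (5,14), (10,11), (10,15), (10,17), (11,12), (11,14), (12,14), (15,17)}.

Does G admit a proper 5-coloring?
Yes, G is 5-colorable

A valid 5-coloring: color 1: [0, 11, 16, 17]; color 2: [2, 10, 14]; color 3: [5, 12, 15].
(χ(G) = 3 ≤ 5.)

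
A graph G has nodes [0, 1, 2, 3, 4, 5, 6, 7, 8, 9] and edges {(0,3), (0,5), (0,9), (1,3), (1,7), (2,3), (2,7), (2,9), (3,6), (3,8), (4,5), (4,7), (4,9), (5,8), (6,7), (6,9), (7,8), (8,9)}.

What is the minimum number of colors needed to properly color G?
χ(G) = 2

Clique number ω(G) = 2 (lower bound: χ ≥ ω).
The graph is bipartite (no odd cycle), so 2 colors suffice: χ(G) = 2.
A valid 2-coloring: color 1: [3, 5, 7, 9]; color 2: [0, 1, 2, 4, 6, 8].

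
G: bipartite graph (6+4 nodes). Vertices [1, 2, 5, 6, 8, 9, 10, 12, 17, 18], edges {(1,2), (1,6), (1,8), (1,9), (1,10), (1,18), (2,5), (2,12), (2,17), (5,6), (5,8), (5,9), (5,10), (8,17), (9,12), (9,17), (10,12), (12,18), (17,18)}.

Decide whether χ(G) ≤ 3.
Yes, G is 3-colorable

A valid 3-coloring: color 1: [1, 5, 12, 17]; color 2: [2, 6, 8, 9, 10, 18].
(χ(G) = 2 ≤ 3.)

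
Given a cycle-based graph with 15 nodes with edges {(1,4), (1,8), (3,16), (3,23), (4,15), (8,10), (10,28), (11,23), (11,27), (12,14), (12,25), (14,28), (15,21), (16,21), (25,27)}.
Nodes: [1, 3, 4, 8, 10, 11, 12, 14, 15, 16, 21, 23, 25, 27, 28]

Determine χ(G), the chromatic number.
χ(G) = 3

Clique number ω(G) = 2 (lower bound: χ ≥ ω).
Odd cycle [27, 25, 12, 14, 28, 10, 8, 1, 4, 15, 21, 16, 3, 23, 11] needs 3 colors (χ ≥ 3).
The coloring below uses 3 colors, so χ(G) = 3.
A valid 3-coloring: color 1: [4, 8, 12, 21, 23, 27, 28]; color 2: [1, 10, 11, 14, 15, 16, 25]; color 3: [3].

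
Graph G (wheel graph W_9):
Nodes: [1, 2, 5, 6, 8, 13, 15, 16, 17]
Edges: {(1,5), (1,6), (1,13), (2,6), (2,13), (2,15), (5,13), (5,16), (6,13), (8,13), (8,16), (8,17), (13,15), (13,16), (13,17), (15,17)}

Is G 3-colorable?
Yes, G is 3-colorable

A valid 3-coloring: color 1: [13]; color 2: [5, 6, 8, 15]; color 3: [1, 2, 16, 17].
(χ(G) = 3 ≤ 3.)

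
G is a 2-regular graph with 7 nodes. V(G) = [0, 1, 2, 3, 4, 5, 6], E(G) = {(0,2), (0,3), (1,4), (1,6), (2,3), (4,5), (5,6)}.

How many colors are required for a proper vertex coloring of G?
Clique number ω(G) = 3 (lower bound: χ ≥ ω).
The clique on [0, 2, 3] has size 3, forcing χ ≥ 3, and the coloring below uses 3 colors, so χ(G) = 3.
A valid 3-coloring: color 1: [1, 2, 5]; color 2: [0, 4, 6]; color 3: [3].

χ(G) = 3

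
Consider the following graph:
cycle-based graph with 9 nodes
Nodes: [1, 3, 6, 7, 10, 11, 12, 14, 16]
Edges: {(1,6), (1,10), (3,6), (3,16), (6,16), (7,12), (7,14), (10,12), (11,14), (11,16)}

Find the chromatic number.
χ(G) = 3

Clique number ω(G) = 3 (lower bound: χ ≥ ω).
The clique on [3, 6, 16] has size 3, forcing χ ≥ 3, and the coloring below uses 3 colors, so χ(G) = 3.
A valid 3-coloring: color 1: [1, 12, 14, 16]; color 2: [6, 7, 10, 11]; color 3: [3].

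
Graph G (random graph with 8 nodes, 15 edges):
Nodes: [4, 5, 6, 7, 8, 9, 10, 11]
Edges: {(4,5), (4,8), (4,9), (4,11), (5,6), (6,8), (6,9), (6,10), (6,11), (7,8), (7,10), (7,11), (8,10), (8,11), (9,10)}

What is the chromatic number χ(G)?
χ(G) = 3

Clique number ω(G) = 3 (lower bound: χ ≥ ω).
The clique on [4, 8, 11] has size 3, forcing χ ≥ 3, and the coloring below uses 3 colors, so χ(G) = 3.
A valid 3-coloring: color 1: [4, 6, 7]; color 2: [5, 8, 9]; color 3: [10, 11].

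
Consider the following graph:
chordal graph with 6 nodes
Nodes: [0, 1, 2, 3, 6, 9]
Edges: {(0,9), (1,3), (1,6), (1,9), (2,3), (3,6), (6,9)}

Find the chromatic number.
Clique number ω(G) = 3 (lower bound: χ ≥ ω).
The clique on [1, 6, 9] has size 3, forcing χ ≥ 3, and the coloring below uses 3 colors, so χ(G) = 3.
A valid 3-coloring: color 1: [3, 9]; color 2: [0, 2, 6]; color 3: [1].

χ(G) = 3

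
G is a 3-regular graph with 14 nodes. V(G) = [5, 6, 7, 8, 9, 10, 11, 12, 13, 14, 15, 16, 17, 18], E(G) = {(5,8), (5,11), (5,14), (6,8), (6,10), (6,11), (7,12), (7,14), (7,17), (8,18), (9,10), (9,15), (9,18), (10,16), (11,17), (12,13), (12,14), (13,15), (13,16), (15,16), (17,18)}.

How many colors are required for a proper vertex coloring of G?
Clique number ω(G) = 3 (lower bound: χ ≥ ω).
The clique on [7, 12, 14] has size 3, forcing χ ≥ 3, and the coloring below uses 3 colors, so χ(G) = 3.
A valid 3-coloring: color 1: [8, 9, 11, 13, 14]; color 2: [5, 7, 10, 15, 18]; color 3: [6, 12, 16, 17].

χ(G) = 3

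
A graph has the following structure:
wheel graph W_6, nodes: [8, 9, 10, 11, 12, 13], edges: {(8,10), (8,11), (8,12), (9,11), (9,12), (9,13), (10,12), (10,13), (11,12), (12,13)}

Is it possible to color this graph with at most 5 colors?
A valid 5-coloring: color 1: [12]; color 2: [9, 10]; color 3: [11, 13]; color 4: [8].
(χ(G) = 4 ≤ 5.)

Yes, G is 5-colorable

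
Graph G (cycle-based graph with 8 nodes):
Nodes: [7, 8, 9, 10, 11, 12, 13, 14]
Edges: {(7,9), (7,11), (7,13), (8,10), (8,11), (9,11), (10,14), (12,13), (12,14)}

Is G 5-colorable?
A valid 5-coloring: color 1: [7, 8, 14]; color 2: [10, 11, 12]; color 3: [9, 13].
(χ(G) = 3 ≤ 5.)

Yes, G is 5-colorable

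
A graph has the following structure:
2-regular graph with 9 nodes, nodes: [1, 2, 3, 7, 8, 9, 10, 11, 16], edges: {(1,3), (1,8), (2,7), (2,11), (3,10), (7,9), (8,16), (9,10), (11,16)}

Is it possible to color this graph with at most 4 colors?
A valid 4-coloring: color 1: [1, 7, 10, 11]; color 2: [2, 3, 9, 16]; color 3: [8].
(χ(G) = 3 ≤ 4.)

Yes, G is 4-colorable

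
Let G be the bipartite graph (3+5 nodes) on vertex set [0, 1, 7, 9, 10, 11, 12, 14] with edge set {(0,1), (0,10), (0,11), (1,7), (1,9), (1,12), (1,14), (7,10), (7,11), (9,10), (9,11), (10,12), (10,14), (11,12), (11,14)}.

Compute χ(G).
Clique number ω(G) = 2 (lower bound: χ ≥ ω).
The graph is bipartite (no odd cycle), so 2 colors suffice: χ(G) = 2.
A valid 2-coloring: color 1: [1, 10, 11]; color 2: [0, 7, 9, 12, 14].

χ(G) = 2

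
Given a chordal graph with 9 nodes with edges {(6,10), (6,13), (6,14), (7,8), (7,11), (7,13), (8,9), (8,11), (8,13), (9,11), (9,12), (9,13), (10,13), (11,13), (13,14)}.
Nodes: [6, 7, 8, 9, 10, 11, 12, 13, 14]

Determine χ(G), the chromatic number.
Clique number ω(G) = 4 (lower bound: χ ≥ ω).
The clique on [8, 9, 11, 13] has size 4, forcing χ ≥ 4, and the coloring below uses 4 colors, so χ(G) = 4.
A valid 4-coloring: color 1: [12, 13]; color 2: [6, 11]; color 3: [8, 10, 14]; color 4: [7, 9].

χ(G) = 4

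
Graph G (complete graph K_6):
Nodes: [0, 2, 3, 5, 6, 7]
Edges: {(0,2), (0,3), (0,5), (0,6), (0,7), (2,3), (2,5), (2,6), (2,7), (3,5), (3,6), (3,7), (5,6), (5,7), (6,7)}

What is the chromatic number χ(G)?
Clique number ω(G) = 6 (lower bound: χ ≥ ω).
The clique on [0, 2, 3, 5, 6, 7] has size 6, forcing χ ≥ 6, and the coloring below uses 6 colors, so χ(G) = 6.
A valid 6-coloring: color 1: [7]; color 2: [2]; color 3: [3]; color 4: [5]; color 5: [6]; color 6: [0].

χ(G) = 6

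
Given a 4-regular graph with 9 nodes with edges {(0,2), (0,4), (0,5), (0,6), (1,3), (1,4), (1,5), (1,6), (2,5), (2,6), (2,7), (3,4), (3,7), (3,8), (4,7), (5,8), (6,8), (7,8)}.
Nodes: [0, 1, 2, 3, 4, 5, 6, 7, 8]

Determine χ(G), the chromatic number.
χ(G) = 3

Clique number ω(G) = 3 (lower bound: χ ≥ ω).
The clique on [0, 2, 5] has size 3, forcing χ ≥ 3, and the coloring below uses 3 colors, so χ(G) = 3.
A valid 3-coloring: color 1: [3, 5, 6]; color 2: [2, 4, 8]; color 3: [0, 1, 7].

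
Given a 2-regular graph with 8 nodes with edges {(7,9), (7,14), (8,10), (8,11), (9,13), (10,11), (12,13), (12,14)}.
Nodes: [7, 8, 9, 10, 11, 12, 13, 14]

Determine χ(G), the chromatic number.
Clique number ω(G) = 3 (lower bound: χ ≥ ω).
The clique on [8, 10, 11] has size 3, forcing χ ≥ 3, and the coloring below uses 3 colors, so χ(G) = 3.
A valid 3-coloring: color 1: [9, 11, 14]; color 2: [7, 10, 13]; color 3: [8, 12].

χ(G) = 3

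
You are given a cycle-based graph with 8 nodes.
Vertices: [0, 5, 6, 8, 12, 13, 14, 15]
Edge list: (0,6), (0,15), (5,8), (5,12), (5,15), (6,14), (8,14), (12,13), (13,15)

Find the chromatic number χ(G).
χ(G) = 2

Clique number ω(G) = 2 (lower bound: χ ≥ ω).
The graph is bipartite (no odd cycle), so 2 colors suffice: χ(G) = 2.
A valid 2-coloring: color 1: [6, 8, 12, 15]; color 2: [0, 5, 13, 14].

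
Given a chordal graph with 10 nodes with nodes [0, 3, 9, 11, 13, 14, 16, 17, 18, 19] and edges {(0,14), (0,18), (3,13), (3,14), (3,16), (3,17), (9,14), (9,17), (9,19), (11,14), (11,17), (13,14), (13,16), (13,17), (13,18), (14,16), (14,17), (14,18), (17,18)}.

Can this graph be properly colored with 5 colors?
Yes, G is 5-colorable

A valid 5-coloring: color 1: [14, 19]; color 2: [0, 16, 17]; color 3: [9, 11, 13]; color 4: [3, 18].
(χ(G) = 4 ≤ 5.)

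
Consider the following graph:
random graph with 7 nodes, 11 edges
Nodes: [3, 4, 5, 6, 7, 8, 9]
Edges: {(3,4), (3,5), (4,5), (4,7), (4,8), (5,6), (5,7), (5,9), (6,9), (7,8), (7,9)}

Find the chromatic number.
χ(G) = 3

Clique number ω(G) = 3 (lower bound: χ ≥ ω).
The clique on [4, 7, 8] has size 3, forcing χ ≥ 3, and the coloring below uses 3 colors, so χ(G) = 3.
A valid 3-coloring: color 1: [5, 8]; color 2: [3, 6, 7]; color 3: [4, 9].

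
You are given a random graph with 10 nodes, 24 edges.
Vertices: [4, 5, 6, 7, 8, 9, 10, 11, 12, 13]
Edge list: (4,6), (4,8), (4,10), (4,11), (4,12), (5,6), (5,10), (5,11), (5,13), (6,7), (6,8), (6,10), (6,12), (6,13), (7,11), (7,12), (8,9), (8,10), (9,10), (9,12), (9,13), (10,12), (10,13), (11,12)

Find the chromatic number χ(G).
Clique number ω(G) = 4 (lower bound: χ ≥ ω).
The clique on [5, 6, 10, 13] has size 4, forcing χ ≥ 4, and the coloring below uses 4 colors, so χ(G) = 4.
A valid 4-coloring: color 1: [10, 11]; color 2: [6, 9]; color 3: [8, 12, 13]; color 4: [4, 5, 7].

χ(G) = 4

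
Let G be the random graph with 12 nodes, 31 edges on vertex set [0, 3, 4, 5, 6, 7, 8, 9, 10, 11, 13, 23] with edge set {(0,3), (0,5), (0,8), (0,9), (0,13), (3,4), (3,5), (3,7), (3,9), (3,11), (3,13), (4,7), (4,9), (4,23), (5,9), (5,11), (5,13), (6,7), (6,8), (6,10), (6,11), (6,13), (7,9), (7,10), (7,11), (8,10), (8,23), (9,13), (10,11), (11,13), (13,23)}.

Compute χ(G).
Clique number ω(G) = 5 (lower bound: χ ≥ ω).
The clique on [0, 3, 5, 9, 13] has size 5, forcing χ ≥ 5, and the coloring below uses 5 colors, so χ(G) = 5.
A valid 5-coloring: color 1: [3, 6, 23]; color 2: [7, 8, 13]; color 3: [9, 11]; color 4: [4, 5, 10]; color 5: [0].

χ(G) = 5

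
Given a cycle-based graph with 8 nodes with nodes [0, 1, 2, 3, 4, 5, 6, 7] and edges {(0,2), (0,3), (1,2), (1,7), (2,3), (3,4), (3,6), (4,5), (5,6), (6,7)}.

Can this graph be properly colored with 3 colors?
Yes, G is 3-colorable

A valid 3-coloring: color 1: [3, 5, 7]; color 2: [2, 4, 6]; color 3: [0, 1].
(χ(G) = 3 ≤ 3.)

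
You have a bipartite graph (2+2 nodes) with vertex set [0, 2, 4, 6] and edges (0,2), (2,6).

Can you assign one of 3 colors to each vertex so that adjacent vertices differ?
Yes, G is 3-colorable

A valid 3-coloring: color 1: [2, 4]; color 2: [0, 6].
(χ(G) = 2 ≤ 3.)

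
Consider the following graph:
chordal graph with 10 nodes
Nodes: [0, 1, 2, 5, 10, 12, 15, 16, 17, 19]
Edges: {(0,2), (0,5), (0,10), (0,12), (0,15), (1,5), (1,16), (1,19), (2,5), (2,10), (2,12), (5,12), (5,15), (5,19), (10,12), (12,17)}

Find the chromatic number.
χ(G) = 4

Clique number ω(G) = 4 (lower bound: χ ≥ ω).
The clique on [0, 2, 10, 12] has size 4, forcing χ ≥ 4, and the coloring below uses 4 colors, so χ(G) = 4.
A valid 4-coloring: color 1: [5, 10, 16, 17]; color 2: [1, 12, 15]; color 3: [0, 19]; color 4: [2].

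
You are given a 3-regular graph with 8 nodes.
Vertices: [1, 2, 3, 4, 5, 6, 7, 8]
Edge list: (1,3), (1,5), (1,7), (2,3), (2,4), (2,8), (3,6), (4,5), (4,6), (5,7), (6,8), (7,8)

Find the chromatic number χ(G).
χ(G) = 3

Clique number ω(G) = 3 (lower bound: χ ≥ ω).
The clique on [1, 5, 7] has size 3, forcing χ ≥ 3, and the coloring below uses 3 colors, so χ(G) = 3.
A valid 3-coloring: color 1: [1, 2, 6]; color 2: [3, 5, 8]; color 3: [4, 7].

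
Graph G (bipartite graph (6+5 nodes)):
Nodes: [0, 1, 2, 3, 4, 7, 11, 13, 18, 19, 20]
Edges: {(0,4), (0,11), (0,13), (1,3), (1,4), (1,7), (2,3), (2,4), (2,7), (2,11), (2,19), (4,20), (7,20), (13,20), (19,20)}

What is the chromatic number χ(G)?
Clique number ω(G) = 2 (lower bound: χ ≥ ω).
The graph is bipartite (no odd cycle), so 2 colors suffice: χ(G) = 2.
A valid 2-coloring: color 1: [0, 1, 2, 18, 20]; color 2: [3, 4, 7, 11, 13, 19].

χ(G) = 2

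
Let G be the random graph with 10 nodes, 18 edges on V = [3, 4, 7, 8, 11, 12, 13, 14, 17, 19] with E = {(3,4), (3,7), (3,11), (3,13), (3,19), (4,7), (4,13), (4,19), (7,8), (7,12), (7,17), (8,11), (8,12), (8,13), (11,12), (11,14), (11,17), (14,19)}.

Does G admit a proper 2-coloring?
No, G is not 2-colorable

The clique on vertices [3, 4, 19] has size 3 > 2, so it alone needs 3 colors.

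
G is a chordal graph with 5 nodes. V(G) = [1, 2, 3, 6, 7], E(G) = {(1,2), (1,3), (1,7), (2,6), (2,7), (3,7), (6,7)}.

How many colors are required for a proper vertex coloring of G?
χ(G) = 3

Clique number ω(G) = 3 (lower bound: χ ≥ ω).
The clique on [1, 2, 7] has size 3, forcing χ ≥ 3, and the coloring below uses 3 colors, so χ(G) = 3.
A valid 3-coloring: color 1: [7]; color 2: [2, 3]; color 3: [1, 6].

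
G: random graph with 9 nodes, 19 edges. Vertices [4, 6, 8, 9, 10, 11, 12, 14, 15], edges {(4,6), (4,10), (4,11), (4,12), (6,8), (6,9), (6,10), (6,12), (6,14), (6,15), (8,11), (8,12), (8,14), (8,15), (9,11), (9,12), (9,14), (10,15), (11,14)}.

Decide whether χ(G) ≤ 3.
No, G is not 3-colorable

Odd cycle [10, 15, 8, 12, 4] needs 3 colors (χ ≥ 3).
Vertex 6 is adjacent to every vertex of [4, 8, 10, 12, 15], which already need 3 colors among themselves, so 6 needs a new color (χ ≥ 4).
Hence χ(G) ≥ 4 > 3, so no proper 3-coloring exists.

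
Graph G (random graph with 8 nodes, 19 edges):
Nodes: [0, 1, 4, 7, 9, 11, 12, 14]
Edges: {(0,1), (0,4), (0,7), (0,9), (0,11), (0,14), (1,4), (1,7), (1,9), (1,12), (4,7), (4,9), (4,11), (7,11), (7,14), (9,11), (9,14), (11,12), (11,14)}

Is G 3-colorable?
No, G is not 3-colorable

The clique on vertices [0, 1, 4, 9] has size 4 > 3, so it alone needs 4 colors.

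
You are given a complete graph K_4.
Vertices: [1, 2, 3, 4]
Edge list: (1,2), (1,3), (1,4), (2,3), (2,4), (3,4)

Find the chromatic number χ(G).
Clique number ω(G) = 4 (lower bound: χ ≥ ω).
The clique on [1, 2, 3, 4] has size 4, forcing χ ≥ 4, and the coloring below uses 4 colors, so χ(G) = 4.
A valid 4-coloring: color 1: [4]; color 2: [2]; color 3: [1]; color 4: [3].

χ(G) = 4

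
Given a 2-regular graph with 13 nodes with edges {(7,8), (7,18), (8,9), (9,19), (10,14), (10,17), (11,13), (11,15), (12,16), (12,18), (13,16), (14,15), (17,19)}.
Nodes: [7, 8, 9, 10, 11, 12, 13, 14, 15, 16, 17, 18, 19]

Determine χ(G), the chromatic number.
Clique number ω(G) = 2 (lower bound: χ ≥ ω).
Odd cycle [19, 9, 8, 7, 18, 12, 16, 13, 11, 15, 14, 10, 17] needs 3 colors (χ ≥ 3).
The coloring below uses 3 colors, so χ(G) = 3.
A valid 3-coloring: color 1: [8, 10, 12, 13, 15, 19]; color 2: [9, 11, 14, 16, 17, 18]; color 3: [7].

χ(G) = 3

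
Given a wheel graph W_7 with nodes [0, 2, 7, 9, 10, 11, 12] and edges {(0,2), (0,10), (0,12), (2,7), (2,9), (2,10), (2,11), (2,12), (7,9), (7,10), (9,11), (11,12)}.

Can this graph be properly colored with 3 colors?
A valid 3-coloring: color 1: [2]; color 2: [9, 10, 12]; color 3: [0, 7, 11].
(χ(G) = 3 ≤ 3.)

Yes, G is 3-colorable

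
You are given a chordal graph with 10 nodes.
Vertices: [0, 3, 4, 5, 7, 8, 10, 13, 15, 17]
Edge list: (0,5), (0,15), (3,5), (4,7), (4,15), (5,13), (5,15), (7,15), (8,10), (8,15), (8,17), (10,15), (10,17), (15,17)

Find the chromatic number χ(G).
Clique number ω(G) = 4 (lower bound: χ ≥ ω).
The clique on [8, 10, 15, 17] has size 4, forcing χ ≥ 4, and the coloring below uses 4 colors, so χ(G) = 4.
A valid 4-coloring: color 1: [3, 13, 15]; color 2: [5, 7, 8]; color 3: [0, 4, 17]; color 4: [10].

χ(G) = 4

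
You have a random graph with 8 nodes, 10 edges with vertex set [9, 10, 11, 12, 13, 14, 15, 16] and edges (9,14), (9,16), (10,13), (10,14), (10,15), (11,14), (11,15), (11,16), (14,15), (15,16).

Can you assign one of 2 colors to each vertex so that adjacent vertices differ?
The clique on vertices [11, 15, 16] has size 3 > 2, so it alone needs 3 colors.

No, G is not 2-colorable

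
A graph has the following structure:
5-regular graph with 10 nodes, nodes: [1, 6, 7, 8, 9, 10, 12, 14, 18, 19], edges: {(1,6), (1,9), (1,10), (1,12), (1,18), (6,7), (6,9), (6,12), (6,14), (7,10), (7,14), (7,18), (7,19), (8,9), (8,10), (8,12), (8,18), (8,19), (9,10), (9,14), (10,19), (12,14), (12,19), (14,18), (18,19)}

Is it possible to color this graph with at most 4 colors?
Yes, G is 4-colorable

A valid 4-coloring: color 1: [1, 8, 14]; color 2: [6, 10, 18]; color 3: [7, 9, 12]; color 4: [19].
(χ(G) = 4 ≤ 4.)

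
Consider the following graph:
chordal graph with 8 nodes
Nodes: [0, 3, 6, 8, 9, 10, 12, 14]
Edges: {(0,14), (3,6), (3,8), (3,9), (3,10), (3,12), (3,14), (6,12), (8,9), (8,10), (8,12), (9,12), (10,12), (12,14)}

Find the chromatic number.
Clique number ω(G) = 4 (lower bound: χ ≥ ω).
The clique on [3, 8, 9, 12] has size 4, forcing χ ≥ 4, and the coloring below uses 4 colors, so χ(G) = 4.
A valid 4-coloring: color 1: [0, 12]; color 2: [3]; color 3: [6, 8, 14]; color 4: [9, 10].

χ(G) = 4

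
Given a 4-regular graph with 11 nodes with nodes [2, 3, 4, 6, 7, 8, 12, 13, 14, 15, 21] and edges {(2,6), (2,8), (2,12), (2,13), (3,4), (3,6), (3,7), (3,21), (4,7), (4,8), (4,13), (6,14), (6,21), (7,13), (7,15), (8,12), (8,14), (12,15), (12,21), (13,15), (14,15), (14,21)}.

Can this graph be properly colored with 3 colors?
Yes, G is 3-colorable

A valid 3-coloring: color 1: [2, 4, 15, 21]; color 2: [3, 12, 13, 14]; color 3: [6, 7, 8].
(χ(G) = 3 ≤ 3.)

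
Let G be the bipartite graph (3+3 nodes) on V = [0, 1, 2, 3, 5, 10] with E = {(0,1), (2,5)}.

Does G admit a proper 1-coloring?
No, G is not 1-colorable

Edge (0,1) forces its endpoints to differ, so 1 color is not enough.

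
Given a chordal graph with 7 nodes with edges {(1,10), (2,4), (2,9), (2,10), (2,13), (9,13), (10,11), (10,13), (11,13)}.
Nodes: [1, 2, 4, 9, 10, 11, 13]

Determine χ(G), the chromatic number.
χ(G) = 3

Clique number ω(G) = 3 (lower bound: χ ≥ ω).
The clique on [2, 9, 13] has size 3, forcing χ ≥ 3, and the coloring below uses 3 colors, so χ(G) = 3.
A valid 3-coloring: color 1: [4, 9, 10]; color 2: [1, 13]; color 3: [2, 11].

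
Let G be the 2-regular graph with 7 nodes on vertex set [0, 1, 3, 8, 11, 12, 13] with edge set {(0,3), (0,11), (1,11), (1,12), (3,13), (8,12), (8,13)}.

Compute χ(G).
χ(G) = 3

Clique number ω(G) = 2 (lower bound: χ ≥ ω).
Odd cycle [13, 8, 12, 1, 11, 0, 3] needs 3 colors (χ ≥ 3).
The coloring below uses 3 colors, so χ(G) = 3.
A valid 3-coloring: color 1: [0, 12, 13]; color 2: [1, 3, 8]; color 3: [11].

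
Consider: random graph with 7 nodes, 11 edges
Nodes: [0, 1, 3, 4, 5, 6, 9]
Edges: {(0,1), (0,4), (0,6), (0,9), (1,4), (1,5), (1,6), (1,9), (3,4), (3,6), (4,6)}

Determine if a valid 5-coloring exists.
A valid 5-coloring: color 1: [1, 3]; color 2: [5, 6, 9]; color 3: [4]; color 4: [0].
(χ(G) = 4 ≤ 5.)

Yes, G is 5-colorable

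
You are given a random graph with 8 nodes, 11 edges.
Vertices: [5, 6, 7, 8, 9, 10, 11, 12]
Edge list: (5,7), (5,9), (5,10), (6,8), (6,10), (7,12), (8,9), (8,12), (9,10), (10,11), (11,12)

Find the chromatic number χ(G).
χ(G) = 3

Clique number ω(G) = 3 (lower bound: χ ≥ ω).
The clique on [5, 9, 10] has size 3, forcing χ ≥ 3, and the coloring below uses 3 colors, so χ(G) = 3.
A valid 3-coloring: color 1: [7, 8, 10]; color 2: [6, 9, 12]; color 3: [5, 11].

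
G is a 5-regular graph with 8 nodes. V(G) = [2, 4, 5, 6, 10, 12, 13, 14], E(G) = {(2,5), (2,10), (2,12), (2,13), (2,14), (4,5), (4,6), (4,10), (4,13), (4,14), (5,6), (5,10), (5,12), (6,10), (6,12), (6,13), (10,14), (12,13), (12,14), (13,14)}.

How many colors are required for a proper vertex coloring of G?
χ(G) = 4

Clique number ω(G) = 4 (lower bound: χ ≥ ω).
The clique on [2, 12, 13, 14] has size 4, forcing χ ≥ 4, and the coloring below uses 4 colors, so χ(G) = 4.
A valid 4-coloring: color 1: [5, 14]; color 2: [10, 13]; color 3: [4, 12]; color 4: [2, 6].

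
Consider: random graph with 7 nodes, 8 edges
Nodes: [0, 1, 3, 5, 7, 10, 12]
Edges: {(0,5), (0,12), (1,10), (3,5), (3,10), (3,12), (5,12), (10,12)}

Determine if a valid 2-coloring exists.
No, G is not 2-colorable

The clique on vertices [0, 5, 12] has size 3 > 2, so it alone needs 3 colors.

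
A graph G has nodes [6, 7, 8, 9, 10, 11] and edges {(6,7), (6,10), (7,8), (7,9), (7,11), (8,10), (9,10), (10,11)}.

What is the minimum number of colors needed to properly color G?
χ(G) = 2

Clique number ω(G) = 2 (lower bound: χ ≥ ω).
The graph is bipartite (no odd cycle), so 2 colors suffice: χ(G) = 2.
A valid 2-coloring: color 1: [7, 10]; color 2: [6, 8, 9, 11].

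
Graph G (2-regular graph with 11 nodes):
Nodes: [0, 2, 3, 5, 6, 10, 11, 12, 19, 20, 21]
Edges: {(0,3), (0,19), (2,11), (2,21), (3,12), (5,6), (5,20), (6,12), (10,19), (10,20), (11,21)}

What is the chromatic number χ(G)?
Clique number ω(G) = 3 (lower bound: χ ≥ ω).
The clique on [2, 11, 21] has size 3, forcing χ ≥ 3, and the coloring below uses 3 colors, so χ(G) = 3.
A valid 3-coloring: color 1: [3, 6, 19, 20, 21]; color 2: [0, 5, 10, 11, 12]; color 3: [2].

χ(G) = 3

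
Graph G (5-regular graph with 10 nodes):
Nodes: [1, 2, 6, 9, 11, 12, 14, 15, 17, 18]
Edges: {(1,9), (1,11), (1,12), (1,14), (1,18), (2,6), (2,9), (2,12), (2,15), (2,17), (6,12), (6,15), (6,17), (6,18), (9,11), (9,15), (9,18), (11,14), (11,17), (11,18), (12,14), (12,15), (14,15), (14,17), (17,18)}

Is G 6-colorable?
A valid 6-coloring: color 1: [2, 11]; color 2: [1, 15, 17]; color 3: [12, 18]; color 4: [6, 9, 14].
(χ(G) = 4 ≤ 6.)

Yes, G is 6-colorable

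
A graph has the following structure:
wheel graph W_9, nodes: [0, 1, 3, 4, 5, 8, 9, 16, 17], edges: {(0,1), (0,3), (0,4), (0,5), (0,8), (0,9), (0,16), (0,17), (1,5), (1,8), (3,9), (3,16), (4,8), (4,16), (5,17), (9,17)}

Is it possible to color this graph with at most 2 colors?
The clique on vertices [0, 1, 8] has size 3 > 2, so it alone needs 3 colors.

No, G is not 2-colorable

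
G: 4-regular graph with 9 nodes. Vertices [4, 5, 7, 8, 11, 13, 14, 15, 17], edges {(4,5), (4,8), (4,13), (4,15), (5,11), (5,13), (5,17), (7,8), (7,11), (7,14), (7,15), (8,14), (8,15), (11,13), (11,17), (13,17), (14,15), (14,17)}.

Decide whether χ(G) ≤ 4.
A valid 4-coloring: color 1: [5, 8]; color 2: [4, 11, 14]; color 3: [15, 17]; color 4: [7, 13].
(χ(G) = 4 ≤ 4.)

Yes, G is 4-colorable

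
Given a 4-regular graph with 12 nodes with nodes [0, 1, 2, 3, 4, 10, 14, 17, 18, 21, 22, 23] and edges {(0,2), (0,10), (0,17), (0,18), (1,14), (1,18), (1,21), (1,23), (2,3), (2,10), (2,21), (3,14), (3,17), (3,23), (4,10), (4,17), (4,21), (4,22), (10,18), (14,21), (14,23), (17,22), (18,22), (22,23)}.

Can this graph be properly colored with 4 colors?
Yes, G is 4-colorable

A valid 4-coloring: color 1: [0, 1, 3, 22]; color 2: [10, 17, 21, 23]; color 3: [2, 4, 14, 18].
(χ(G) = 3 ≤ 4.)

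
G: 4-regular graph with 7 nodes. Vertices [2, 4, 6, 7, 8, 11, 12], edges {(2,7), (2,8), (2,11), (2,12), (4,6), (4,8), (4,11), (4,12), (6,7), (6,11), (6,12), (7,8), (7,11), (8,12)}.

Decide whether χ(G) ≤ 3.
Suppose a proper 3-coloring c exists. The clique [2, 7, 8] takes 3 distinct colors; by symmetry let c(2) = 1, c(7) = 2, c(8) = 3.
- Vertex 11: neighbors [2, 7] already have colors [1, 2] ⇒ c(11) = 3.
- Vertex 6: neighbors [7, 11] already have colors [2, 3] ⇒ c(6) = 1.
- Vertex 4: neighbors [6, 8] already have colors [1, 3] ⇒ c(4) = 2.
- Vertex 12: neighbors [2, 4, 8] already have colors [1, 2, 3] — all 3 colors blocked. Contradiction.
The forced assignments end in a contradiction, so G has no proper 3-coloring (χ ≥ 4).

No, G is not 3-colorable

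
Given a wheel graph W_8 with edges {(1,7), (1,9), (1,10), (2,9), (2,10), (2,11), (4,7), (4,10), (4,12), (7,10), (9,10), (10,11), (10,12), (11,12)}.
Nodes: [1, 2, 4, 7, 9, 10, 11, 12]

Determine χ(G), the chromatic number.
χ(G) = 4

Clique number ω(G) = 3 (lower bound: χ ≥ ω).
Odd cycle [7, 4, 12, 11, 2, 9, 1] needs 3 colors (χ ≥ 3).
Vertex 10 is adjacent to every vertex of [1, 2, 4, 7, 9, 11, 12], which already need 3 colors among themselves, so 10 needs a new color (χ ≥ 4).
The coloring below uses 4 colors, so χ(G) = 4.
A valid 4-coloring: color 1: [10]; color 2: [7, 9, 12]; color 3: [1, 4, 11]; color 4: [2].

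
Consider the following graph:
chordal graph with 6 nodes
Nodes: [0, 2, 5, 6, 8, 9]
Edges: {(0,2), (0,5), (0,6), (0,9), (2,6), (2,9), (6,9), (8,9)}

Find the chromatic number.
χ(G) = 4

Clique number ω(G) = 4 (lower bound: χ ≥ ω).
The clique on [0, 2, 6, 9] has size 4, forcing χ ≥ 4, and the coloring below uses 4 colors, so χ(G) = 4.
A valid 4-coloring: color 1: [5, 9]; color 2: [0, 8]; color 3: [6]; color 4: [2].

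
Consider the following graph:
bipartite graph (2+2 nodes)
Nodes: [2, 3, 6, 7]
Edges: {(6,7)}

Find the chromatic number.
Clique number ω(G) = 2 (lower bound: χ ≥ ω).
The graph is bipartite (no odd cycle), so 2 colors suffice: χ(G) = 2.
A valid 2-coloring: color 1: [2, 3, 7]; color 2: [6].

χ(G) = 2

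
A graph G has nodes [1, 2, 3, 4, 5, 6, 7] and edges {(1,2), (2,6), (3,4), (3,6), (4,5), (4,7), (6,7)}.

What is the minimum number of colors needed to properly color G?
χ(G) = 2

Clique number ω(G) = 2 (lower bound: χ ≥ ω).
The graph is bipartite (no odd cycle), so 2 colors suffice: χ(G) = 2.
A valid 2-coloring: color 1: [1, 4, 6]; color 2: [2, 3, 5, 7].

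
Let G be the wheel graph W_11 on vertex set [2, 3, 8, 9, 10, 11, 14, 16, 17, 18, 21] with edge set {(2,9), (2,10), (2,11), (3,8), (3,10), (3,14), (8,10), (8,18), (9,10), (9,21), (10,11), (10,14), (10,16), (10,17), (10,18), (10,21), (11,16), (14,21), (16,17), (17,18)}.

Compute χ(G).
χ(G) = 3

Clique number ω(G) = 3 (lower bound: χ ≥ ω).
The clique on [2, 9, 10] has size 3, forcing χ ≥ 3, and the coloring below uses 3 colors, so χ(G) = 3.
A valid 3-coloring: color 1: [10]; color 2: [2, 3, 16, 18, 21]; color 3: [8, 9, 11, 14, 17].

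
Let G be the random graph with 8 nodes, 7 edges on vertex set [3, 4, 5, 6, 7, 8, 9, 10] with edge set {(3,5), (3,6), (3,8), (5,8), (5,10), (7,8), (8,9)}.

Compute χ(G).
χ(G) = 3

Clique number ω(G) = 3 (lower bound: χ ≥ ω).
The clique on [3, 5, 8] has size 3, forcing χ ≥ 3, and the coloring below uses 3 colors, so χ(G) = 3.
A valid 3-coloring: color 1: [4, 6, 8, 10]; color 2: [3, 7, 9]; color 3: [5].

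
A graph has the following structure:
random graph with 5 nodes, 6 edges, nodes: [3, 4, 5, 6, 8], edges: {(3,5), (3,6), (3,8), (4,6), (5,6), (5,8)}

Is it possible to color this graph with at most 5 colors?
Yes, G is 5-colorable

A valid 5-coloring: color 1: [6, 8]; color 2: [4, 5]; color 3: [3].
(χ(G) = 3 ≤ 5.)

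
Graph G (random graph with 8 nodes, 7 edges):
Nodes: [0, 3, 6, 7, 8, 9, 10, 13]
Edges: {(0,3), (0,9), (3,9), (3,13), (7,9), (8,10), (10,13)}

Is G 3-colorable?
Yes, G is 3-colorable

A valid 3-coloring: color 1: [3, 6, 7, 10]; color 2: [8, 9, 13]; color 3: [0].
(χ(G) = 3 ≤ 3.)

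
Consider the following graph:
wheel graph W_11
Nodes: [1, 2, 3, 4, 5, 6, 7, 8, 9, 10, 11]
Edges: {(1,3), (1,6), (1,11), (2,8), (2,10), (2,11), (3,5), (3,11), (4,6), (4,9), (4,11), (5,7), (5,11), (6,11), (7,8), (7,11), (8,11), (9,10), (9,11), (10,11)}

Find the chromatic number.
Clique number ω(G) = 3 (lower bound: χ ≥ ω).
The clique on [1, 3, 11] has size 3, forcing χ ≥ 3, and the coloring below uses 3 colors, so χ(G) = 3.
A valid 3-coloring: color 1: [11]; color 2: [1, 4, 5, 8, 10]; color 3: [2, 3, 6, 7, 9].

χ(G) = 3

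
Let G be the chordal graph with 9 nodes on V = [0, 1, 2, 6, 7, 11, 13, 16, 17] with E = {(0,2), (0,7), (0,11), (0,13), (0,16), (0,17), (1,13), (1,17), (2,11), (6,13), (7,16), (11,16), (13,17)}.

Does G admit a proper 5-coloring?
A valid 5-coloring: color 1: [0, 1, 6]; color 2: [7, 11, 13]; color 3: [2, 16, 17].
(χ(G) = 3 ≤ 5.)

Yes, G is 5-colorable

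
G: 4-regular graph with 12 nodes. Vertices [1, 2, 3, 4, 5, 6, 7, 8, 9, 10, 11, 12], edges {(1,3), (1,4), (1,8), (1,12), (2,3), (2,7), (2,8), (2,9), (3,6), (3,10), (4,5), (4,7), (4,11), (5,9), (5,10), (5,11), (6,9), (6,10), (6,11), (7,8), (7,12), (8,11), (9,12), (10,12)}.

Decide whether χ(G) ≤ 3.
Yes, G is 3-colorable

A valid 3-coloring: color 1: [2, 5, 6, 12]; color 2: [1, 7, 9, 10, 11]; color 3: [3, 4, 8].
(χ(G) = 3 ≤ 3.)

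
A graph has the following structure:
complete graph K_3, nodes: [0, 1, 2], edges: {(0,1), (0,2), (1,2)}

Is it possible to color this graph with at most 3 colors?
Yes, G is 3-colorable

A valid 3-coloring: color 1: [2]; color 2: [1]; color 3: [0].
(χ(G) = 3 ≤ 3.)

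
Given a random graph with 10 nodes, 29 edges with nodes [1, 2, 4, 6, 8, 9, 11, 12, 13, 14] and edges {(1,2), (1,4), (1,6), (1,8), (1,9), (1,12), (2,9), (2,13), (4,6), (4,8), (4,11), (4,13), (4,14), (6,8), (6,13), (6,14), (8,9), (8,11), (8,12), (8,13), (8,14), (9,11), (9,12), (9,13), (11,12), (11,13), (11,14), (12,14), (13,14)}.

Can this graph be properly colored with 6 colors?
A valid 6-coloring: color 1: [2, 8]; color 2: [1, 13]; color 3: [9, 14]; color 4: [6, 11]; color 5: [4, 12].
(χ(G) = 5 ≤ 6.)

Yes, G is 6-colorable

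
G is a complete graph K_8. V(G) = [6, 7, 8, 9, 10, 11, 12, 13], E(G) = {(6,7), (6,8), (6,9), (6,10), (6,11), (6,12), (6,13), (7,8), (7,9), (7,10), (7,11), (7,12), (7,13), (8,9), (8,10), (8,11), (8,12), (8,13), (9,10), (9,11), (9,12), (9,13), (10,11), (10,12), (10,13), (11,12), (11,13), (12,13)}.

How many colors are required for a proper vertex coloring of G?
χ(G) = 8

Clique number ω(G) = 8 (lower bound: χ ≥ ω).
The clique on [6, 7, 8, 9, 10, 11, 12, 13] has size 8, forcing χ ≥ 8, and the coloring below uses 8 colors, so χ(G) = 8.
A valid 8-coloring: color 1: [8]; color 2: [11]; color 3: [9]; color 4: [13]; color 5: [12]; color 6: [6]; color 7: [7]; color 8: [10].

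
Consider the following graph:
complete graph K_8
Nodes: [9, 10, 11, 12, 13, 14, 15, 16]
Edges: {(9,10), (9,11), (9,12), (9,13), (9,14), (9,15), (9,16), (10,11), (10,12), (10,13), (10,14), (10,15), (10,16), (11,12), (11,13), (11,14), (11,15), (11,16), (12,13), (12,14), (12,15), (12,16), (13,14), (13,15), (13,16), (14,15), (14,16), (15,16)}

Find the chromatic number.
Clique number ω(G) = 8 (lower bound: χ ≥ ω).
The clique on [9, 10, 11, 12, 13, 14, 15, 16] has size 8, forcing χ ≥ 8, and the coloring below uses 8 colors, so χ(G) = 8.
A valid 8-coloring: color 1: [12]; color 2: [9]; color 3: [16]; color 4: [15]; color 5: [14]; color 6: [13]; color 7: [10]; color 8: [11].

χ(G) = 8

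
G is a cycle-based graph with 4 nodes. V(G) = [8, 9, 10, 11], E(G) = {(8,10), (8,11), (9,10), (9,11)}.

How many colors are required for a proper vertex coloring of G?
χ(G) = 2

Clique number ω(G) = 2 (lower bound: χ ≥ ω).
The graph is bipartite (no odd cycle), so 2 colors suffice: χ(G) = 2.
A valid 2-coloring: color 1: [10, 11]; color 2: [8, 9].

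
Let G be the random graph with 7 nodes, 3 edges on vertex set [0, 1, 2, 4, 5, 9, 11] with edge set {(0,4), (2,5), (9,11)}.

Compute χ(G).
Clique number ω(G) = 2 (lower bound: χ ≥ ω).
The graph is bipartite (no odd cycle), so 2 colors suffice: χ(G) = 2.
A valid 2-coloring: color 1: [0, 1, 5, 11]; color 2: [2, 4, 9].

χ(G) = 2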